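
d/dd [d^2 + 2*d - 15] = 2*d + 2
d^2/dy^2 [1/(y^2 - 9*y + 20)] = 2*(-y^2 + 9*y + (2*y - 9)^2 - 20)/(y^2 - 9*y + 20)^3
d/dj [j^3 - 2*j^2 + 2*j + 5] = 3*j^2 - 4*j + 2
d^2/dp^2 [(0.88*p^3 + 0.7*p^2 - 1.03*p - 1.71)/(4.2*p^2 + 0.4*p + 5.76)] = (-2.8421709430404e-14*p^5 + 4.26325641456066e-14*p^4 - 80.98672*p^3 - 270.42768*p^2 + 307.447488*p + 133.38432)/(74.088*p^6 + 21.168*p^5 + 306.8352*p^4 + 58.1248*p^3 + 420.80256*p^2 + 39.81312*p + 191.102976)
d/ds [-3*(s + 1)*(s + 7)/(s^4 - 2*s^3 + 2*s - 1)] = 6*(s + 11)/(s^4 - 4*s^3 + 6*s^2 - 4*s + 1)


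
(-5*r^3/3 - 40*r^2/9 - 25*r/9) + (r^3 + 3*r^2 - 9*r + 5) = -2*r^3/3 - 13*r^2/9 - 106*r/9 + 5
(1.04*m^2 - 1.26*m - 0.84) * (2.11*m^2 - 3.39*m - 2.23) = 2.1944*m^4 - 6.1842*m^3 + 0.1798*m^2 + 5.6574*m + 1.8732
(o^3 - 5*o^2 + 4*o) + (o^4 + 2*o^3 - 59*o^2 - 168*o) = o^4 + 3*o^3 - 64*o^2 - 164*o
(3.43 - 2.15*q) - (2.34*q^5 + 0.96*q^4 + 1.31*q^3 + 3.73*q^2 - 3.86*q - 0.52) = -2.34*q^5 - 0.96*q^4 - 1.31*q^3 - 3.73*q^2 + 1.71*q + 3.95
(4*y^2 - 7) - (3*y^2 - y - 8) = y^2 + y + 1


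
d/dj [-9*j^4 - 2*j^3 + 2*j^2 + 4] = 2*j*(-18*j^2 - 3*j + 2)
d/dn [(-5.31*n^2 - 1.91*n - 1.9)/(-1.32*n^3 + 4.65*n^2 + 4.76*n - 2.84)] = (-7.0092*n^4 - 5.0424*n^3 - 23.9181*n^2 + 47.8308*n + 14.4684)/(1.7424*n^6 - 12.276*n^5 + 9.0561*n^4 + 51.7656*n^3 - 3.7544*n^2 - 27.0368*n + 8.0656)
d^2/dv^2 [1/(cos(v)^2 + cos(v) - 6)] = (-4*sin(v)^4 + 27*sin(v)^2 - 9*cos(v)/4 - 3*cos(3*v)/4 - 9)/((cos(v) - 2)^3*(cos(v) + 3)^3)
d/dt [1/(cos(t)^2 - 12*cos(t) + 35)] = 2*(cos(t) - 6)*sin(t)/(cos(t)^2 - 12*cos(t) + 35)^2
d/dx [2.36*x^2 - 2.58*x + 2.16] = 4.72*x - 2.58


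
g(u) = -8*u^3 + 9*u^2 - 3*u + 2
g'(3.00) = -165.00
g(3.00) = -142.00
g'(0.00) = -3.00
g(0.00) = 2.00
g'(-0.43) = -15.18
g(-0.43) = 5.59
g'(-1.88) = -121.67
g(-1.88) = 92.61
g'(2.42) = -99.99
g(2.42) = -65.93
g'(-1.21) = -59.92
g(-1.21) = 32.98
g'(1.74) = -44.34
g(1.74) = -18.12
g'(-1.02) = -46.33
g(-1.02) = 22.91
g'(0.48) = 0.11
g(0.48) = 1.75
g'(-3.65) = -388.44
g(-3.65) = 521.87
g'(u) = -24*u^2 + 18*u - 3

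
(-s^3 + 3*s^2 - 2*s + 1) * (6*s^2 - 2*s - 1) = -6*s^5 + 20*s^4 - 17*s^3 + 7*s^2 - 1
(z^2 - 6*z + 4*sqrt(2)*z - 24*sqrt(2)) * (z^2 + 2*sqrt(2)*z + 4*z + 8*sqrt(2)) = z^4 - 2*z^3 + 6*sqrt(2)*z^3 - 12*sqrt(2)*z^2 - 8*z^2 - 144*sqrt(2)*z - 32*z - 384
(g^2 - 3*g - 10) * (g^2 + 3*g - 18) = g^4 - 37*g^2 + 24*g + 180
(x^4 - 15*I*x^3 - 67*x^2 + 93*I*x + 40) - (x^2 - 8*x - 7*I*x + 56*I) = x^4 - 15*I*x^3 - 68*x^2 + 8*x + 100*I*x + 40 - 56*I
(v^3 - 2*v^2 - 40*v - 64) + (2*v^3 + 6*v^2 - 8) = 3*v^3 + 4*v^2 - 40*v - 72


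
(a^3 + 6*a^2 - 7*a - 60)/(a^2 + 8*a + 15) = (a^2 + a - 12)/(a + 3)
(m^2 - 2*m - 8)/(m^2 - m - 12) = (m + 2)/(m + 3)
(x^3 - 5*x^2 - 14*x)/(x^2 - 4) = x*(x - 7)/(x - 2)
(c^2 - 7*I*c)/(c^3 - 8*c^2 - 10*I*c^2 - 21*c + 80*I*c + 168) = c/(c^2 - c*(8 + 3*I) + 24*I)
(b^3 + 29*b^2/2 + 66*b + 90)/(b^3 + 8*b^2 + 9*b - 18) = (b^2 + 17*b/2 + 15)/(b^2 + 2*b - 3)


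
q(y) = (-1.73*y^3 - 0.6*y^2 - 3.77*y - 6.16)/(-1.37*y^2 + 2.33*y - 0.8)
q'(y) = (2.74*y - 2.33)*(-1.73*y^3 - 0.6*y^2 - 3.77*y - 6.16)/(-1.37*y^2 + 2.33*y - 0.8)^2 + (-5.19*y^2 - 1.2*y - 3.77)/(-1.37*y^2 + 2.33*y - 0.8)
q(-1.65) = -0.74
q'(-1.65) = 1.30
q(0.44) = 201.90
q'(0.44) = 5803.24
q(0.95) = -66.45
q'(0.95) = -156.62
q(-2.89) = -2.19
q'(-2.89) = 1.12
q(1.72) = 27.47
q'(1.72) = -52.36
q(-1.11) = 0.07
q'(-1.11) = 1.81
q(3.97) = 10.56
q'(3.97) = 0.00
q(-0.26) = 3.46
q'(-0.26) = 9.57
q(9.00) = 14.87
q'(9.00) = 1.13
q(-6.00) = -5.75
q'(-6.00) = 1.18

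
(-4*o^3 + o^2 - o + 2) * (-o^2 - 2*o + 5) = 4*o^5 + 7*o^4 - 21*o^3 + 5*o^2 - 9*o + 10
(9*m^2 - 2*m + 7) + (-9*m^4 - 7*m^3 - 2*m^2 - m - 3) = -9*m^4 - 7*m^3 + 7*m^2 - 3*m + 4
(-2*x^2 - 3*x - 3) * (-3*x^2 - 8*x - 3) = 6*x^4 + 25*x^3 + 39*x^2 + 33*x + 9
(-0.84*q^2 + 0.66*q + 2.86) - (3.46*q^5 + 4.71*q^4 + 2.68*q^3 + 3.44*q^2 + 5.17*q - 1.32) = -3.46*q^5 - 4.71*q^4 - 2.68*q^3 - 4.28*q^2 - 4.51*q + 4.18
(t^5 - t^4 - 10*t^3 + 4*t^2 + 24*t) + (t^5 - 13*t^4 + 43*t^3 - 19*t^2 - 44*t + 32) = 2*t^5 - 14*t^4 + 33*t^3 - 15*t^2 - 20*t + 32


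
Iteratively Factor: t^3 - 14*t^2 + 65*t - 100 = (t - 5)*(t^2 - 9*t + 20) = (t - 5)^2*(t - 4)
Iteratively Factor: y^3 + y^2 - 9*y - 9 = (y + 3)*(y^2 - 2*y - 3) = (y - 3)*(y + 3)*(y + 1)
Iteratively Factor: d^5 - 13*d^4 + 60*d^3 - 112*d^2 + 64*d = (d - 4)*(d^4 - 9*d^3 + 24*d^2 - 16*d) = (d - 4)^2*(d^3 - 5*d^2 + 4*d) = (d - 4)^3*(d^2 - d) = (d - 4)^3*(d - 1)*(d)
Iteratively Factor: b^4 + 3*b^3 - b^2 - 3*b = (b + 1)*(b^3 + 2*b^2 - 3*b) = b*(b + 1)*(b^2 + 2*b - 3) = b*(b + 1)*(b + 3)*(b - 1)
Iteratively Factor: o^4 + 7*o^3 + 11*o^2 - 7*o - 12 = (o + 3)*(o^3 + 4*o^2 - o - 4) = (o - 1)*(o + 3)*(o^2 + 5*o + 4) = (o - 1)*(o + 3)*(o + 4)*(o + 1)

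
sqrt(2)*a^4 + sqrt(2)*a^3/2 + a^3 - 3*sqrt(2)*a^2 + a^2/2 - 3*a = a*(a - 3/2)*(a + 2)*(sqrt(2)*a + 1)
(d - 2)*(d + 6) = d^2 + 4*d - 12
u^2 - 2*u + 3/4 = (u - 3/2)*(u - 1/2)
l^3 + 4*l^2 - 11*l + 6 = (l - 1)^2*(l + 6)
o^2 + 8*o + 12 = (o + 2)*(o + 6)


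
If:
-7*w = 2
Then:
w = -2/7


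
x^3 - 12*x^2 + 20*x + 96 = (x - 8)*(x - 6)*(x + 2)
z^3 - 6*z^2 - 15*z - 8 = (z - 8)*(z + 1)^2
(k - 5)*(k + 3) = k^2 - 2*k - 15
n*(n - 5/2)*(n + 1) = n^3 - 3*n^2/2 - 5*n/2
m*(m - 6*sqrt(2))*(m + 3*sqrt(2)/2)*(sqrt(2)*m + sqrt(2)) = sqrt(2)*m^4 - 9*m^3 + sqrt(2)*m^3 - 18*sqrt(2)*m^2 - 9*m^2 - 18*sqrt(2)*m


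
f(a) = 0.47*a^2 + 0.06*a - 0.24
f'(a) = 0.94*a + 0.06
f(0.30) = -0.18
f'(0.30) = 0.34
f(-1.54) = 0.78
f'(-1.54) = -1.39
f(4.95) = 11.57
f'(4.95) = 4.71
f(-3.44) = 5.12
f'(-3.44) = -3.17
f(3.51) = 5.76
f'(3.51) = 3.36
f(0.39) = -0.15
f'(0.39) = 0.43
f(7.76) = 28.53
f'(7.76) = 7.35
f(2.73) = 3.43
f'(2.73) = 2.63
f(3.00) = 4.17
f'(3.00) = 2.88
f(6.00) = 17.04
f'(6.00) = 5.70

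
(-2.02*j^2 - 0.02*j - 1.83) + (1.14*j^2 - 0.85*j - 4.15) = -0.88*j^2 - 0.87*j - 5.98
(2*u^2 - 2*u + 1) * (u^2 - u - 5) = 2*u^4 - 4*u^3 - 7*u^2 + 9*u - 5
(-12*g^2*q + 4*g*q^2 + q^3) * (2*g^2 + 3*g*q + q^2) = -24*g^4*q - 28*g^3*q^2 + 2*g^2*q^3 + 7*g*q^4 + q^5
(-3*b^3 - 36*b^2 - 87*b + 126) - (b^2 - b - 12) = -3*b^3 - 37*b^2 - 86*b + 138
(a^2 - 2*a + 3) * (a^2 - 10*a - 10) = a^4 - 12*a^3 + 13*a^2 - 10*a - 30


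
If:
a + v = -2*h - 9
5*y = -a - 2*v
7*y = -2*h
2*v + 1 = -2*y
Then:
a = -35/22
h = -133/44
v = -15/11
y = 19/22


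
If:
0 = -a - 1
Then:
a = -1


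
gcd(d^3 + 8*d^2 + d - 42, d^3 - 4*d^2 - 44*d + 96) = d - 2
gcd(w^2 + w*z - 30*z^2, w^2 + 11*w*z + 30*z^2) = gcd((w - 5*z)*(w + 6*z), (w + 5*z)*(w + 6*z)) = w + 6*z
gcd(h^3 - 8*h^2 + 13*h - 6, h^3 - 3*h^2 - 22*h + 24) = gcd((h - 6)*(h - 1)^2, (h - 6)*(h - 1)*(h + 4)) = h^2 - 7*h + 6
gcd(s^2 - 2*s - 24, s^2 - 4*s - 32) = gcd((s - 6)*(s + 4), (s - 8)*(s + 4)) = s + 4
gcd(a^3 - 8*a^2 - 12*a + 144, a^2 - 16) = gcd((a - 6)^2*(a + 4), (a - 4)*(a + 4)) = a + 4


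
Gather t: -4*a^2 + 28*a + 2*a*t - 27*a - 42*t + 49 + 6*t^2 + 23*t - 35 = -4*a^2 + a + 6*t^2 + t*(2*a - 19) + 14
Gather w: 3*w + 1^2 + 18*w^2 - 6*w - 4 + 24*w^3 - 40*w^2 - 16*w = 24*w^3 - 22*w^2 - 19*w - 3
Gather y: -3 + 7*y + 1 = 7*y - 2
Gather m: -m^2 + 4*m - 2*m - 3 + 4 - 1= -m^2 + 2*m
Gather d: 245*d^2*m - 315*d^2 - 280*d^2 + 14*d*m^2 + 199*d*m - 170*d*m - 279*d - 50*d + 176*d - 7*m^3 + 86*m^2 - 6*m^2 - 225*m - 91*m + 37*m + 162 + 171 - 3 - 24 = d^2*(245*m - 595) + d*(14*m^2 + 29*m - 153) - 7*m^3 + 80*m^2 - 279*m + 306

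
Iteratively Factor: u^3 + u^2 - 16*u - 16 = (u + 4)*(u^2 - 3*u - 4) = (u + 1)*(u + 4)*(u - 4)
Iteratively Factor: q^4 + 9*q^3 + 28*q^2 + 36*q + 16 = (q + 2)*(q^3 + 7*q^2 + 14*q + 8) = (q + 2)^2*(q^2 + 5*q + 4) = (q + 1)*(q + 2)^2*(q + 4)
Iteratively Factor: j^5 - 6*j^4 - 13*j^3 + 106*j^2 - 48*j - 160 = (j - 2)*(j^4 - 4*j^3 - 21*j^2 + 64*j + 80) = (j - 4)*(j - 2)*(j^3 - 21*j - 20) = (j - 4)*(j - 2)*(j + 1)*(j^2 - j - 20) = (j - 4)*(j - 2)*(j + 1)*(j + 4)*(j - 5)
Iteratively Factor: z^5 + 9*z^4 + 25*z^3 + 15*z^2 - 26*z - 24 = (z + 2)*(z^4 + 7*z^3 + 11*z^2 - 7*z - 12) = (z + 2)*(z + 4)*(z^3 + 3*z^2 - z - 3) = (z + 2)*(z + 3)*(z + 4)*(z^2 - 1) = (z - 1)*(z + 2)*(z + 3)*(z + 4)*(z + 1)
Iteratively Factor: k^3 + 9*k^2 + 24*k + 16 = (k + 1)*(k^2 + 8*k + 16) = (k + 1)*(k + 4)*(k + 4)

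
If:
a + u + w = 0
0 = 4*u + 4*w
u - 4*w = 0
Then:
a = 0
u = 0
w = 0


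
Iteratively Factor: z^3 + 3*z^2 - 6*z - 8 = (z + 4)*(z^2 - z - 2) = (z + 1)*(z + 4)*(z - 2)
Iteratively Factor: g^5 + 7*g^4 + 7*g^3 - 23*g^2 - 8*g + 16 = (g + 4)*(g^4 + 3*g^3 - 5*g^2 - 3*g + 4) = (g + 4)^2*(g^3 - g^2 - g + 1) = (g - 1)*(g + 4)^2*(g^2 - 1) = (g - 1)^2*(g + 4)^2*(g + 1)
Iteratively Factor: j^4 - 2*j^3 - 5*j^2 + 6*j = (j - 3)*(j^3 + j^2 - 2*j) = (j - 3)*(j - 1)*(j^2 + 2*j) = j*(j - 3)*(j - 1)*(j + 2)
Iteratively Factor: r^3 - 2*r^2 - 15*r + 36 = (r - 3)*(r^2 + r - 12) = (r - 3)^2*(r + 4)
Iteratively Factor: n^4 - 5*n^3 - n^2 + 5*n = (n - 5)*(n^3 - n) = n*(n - 5)*(n^2 - 1) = n*(n - 5)*(n + 1)*(n - 1)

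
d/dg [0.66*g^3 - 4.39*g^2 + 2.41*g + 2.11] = 1.98*g^2 - 8.78*g + 2.41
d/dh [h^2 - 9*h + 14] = 2*h - 9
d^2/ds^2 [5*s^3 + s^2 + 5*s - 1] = 30*s + 2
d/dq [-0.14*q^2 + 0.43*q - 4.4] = 0.43 - 0.28*q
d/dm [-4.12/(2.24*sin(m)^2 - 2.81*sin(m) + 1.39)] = (18.4576*sin(m) - 11.5772)*cos(m)/(2.24*sin(m)^2 - 2.81*sin(m) + 1.39)^2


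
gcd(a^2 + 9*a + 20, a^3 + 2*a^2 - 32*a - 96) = a + 4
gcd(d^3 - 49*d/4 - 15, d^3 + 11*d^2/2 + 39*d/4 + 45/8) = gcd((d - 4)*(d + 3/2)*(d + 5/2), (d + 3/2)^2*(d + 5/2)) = d^2 + 4*d + 15/4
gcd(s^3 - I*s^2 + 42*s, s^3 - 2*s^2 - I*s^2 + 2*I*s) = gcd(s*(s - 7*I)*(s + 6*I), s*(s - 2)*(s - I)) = s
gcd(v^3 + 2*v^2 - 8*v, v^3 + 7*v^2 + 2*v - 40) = v^2 + 2*v - 8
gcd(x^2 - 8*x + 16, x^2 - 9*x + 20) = x - 4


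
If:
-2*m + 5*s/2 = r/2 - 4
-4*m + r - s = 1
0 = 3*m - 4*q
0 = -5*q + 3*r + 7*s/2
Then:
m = 67/170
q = 201/680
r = 549/340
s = -327/340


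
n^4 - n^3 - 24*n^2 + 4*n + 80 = (n - 5)*(n - 2)*(n + 2)*(n + 4)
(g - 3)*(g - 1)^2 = g^3 - 5*g^2 + 7*g - 3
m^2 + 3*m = m*(m + 3)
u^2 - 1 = (u - 1)*(u + 1)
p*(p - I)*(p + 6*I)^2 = p^4 + 11*I*p^3 - 24*p^2 + 36*I*p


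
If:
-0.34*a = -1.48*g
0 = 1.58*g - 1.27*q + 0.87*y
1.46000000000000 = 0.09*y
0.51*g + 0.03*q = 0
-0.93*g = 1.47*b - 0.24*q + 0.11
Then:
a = -2.65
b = 2.00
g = -0.61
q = 10.36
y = 16.22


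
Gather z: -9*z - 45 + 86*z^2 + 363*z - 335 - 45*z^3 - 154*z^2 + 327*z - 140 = -45*z^3 - 68*z^2 + 681*z - 520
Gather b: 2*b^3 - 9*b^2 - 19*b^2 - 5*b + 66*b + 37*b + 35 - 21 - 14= 2*b^3 - 28*b^2 + 98*b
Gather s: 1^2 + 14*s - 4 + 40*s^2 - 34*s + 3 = 40*s^2 - 20*s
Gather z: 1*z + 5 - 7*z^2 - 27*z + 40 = -7*z^2 - 26*z + 45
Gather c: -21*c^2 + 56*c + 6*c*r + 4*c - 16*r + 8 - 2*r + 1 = -21*c^2 + c*(6*r + 60) - 18*r + 9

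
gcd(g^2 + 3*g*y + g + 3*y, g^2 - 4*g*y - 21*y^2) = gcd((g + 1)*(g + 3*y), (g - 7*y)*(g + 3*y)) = g + 3*y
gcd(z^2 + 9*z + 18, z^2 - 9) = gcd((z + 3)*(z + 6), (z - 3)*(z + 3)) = z + 3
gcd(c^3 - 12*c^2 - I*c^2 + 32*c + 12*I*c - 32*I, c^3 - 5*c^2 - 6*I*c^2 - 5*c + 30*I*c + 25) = c - I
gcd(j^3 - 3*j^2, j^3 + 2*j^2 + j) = j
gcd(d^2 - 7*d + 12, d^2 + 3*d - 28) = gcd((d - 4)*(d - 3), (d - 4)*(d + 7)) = d - 4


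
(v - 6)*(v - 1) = v^2 - 7*v + 6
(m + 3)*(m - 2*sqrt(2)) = m^2 - 2*sqrt(2)*m + 3*m - 6*sqrt(2)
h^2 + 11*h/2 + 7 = (h + 2)*(h + 7/2)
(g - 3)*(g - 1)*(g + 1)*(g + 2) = g^4 - g^3 - 7*g^2 + g + 6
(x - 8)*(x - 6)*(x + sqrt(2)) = x^3 - 14*x^2 + sqrt(2)*x^2 - 14*sqrt(2)*x + 48*x + 48*sqrt(2)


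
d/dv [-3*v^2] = -6*v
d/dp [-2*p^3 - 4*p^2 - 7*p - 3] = -6*p^2 - 8*p - 7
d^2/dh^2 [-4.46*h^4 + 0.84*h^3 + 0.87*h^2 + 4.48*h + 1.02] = -53.52*h^2 + 5.04*h + 1.74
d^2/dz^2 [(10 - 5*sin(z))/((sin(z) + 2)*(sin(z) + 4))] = 5*(sin(z)^5 - 14*sin(z)^4 - 86*sin(z)^3 - 44*sin(z)^2 + 280*sin(z) + 208)/((sin(z) + 2)^3*(sin(z) + 4)^3)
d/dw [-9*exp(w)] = -9*exp(w)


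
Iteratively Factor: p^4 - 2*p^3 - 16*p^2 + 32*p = (p + 4)*(p^3 - 6*p^2 + 8*p) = p*(p + 4)*(p^2 - 6*p + 8) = p*(p - 2)*(p + 4)*(p - 4)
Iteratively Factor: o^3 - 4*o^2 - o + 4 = (o - 4)*(o^2 - 1) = (o - 4)*(o + 1)*(o - 1)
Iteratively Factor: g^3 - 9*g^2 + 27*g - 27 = (g - 3)*(g^2 - 6*g + 9) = (g - 3)^2*(g - 3)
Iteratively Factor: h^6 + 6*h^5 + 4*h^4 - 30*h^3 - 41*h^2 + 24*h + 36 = (h + 2)*(h^5 + 4*h^4 - 4*h^3 - 22*h^2 + 3*h + 18) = (h - 1)*(h + 2)*(h^4 + 5*h^3 + h^2 - 21*h - 18) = (h - 2)*(h - 1)*(h + 2)*(h^3 + 7*h^2 + 15*h + 9) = (h - 2)*(h - 1)*(h + 2)*(h + 3)*(h^2 + 4*h + 3) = (h - 2)*(h - 1)*(h + 2)*(h + 3)^2*(h + 1)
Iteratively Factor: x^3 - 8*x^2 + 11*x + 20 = (x - 5)*(x^2 - 3*x - 4) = (x - 5)*(x + 1)*(x - 4)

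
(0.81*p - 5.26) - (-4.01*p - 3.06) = 4.82*p - 2.2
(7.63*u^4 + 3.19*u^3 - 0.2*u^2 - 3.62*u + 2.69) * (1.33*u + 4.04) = 10.1479*u^5 + 35.0679*u^4 + 12.6216*u^3 - 5.6226*u^2 - 11.0471*u + 10.8676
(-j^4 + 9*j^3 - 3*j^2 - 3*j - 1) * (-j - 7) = j^5 - 2*j^4 - 60*j^3 + 24*j^2 + 22*j + 7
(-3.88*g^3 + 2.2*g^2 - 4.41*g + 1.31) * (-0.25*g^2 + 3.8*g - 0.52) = 0.97*g^5 - 15.294*g^4 + 11.4801*g^3 - 18.2295*g^2 + 7.2712*g - 0.6812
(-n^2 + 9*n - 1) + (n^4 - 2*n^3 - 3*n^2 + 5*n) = n^4 - 2*n^3 - 4*n^2 + 14*n - 1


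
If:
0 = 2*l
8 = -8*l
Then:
No Solution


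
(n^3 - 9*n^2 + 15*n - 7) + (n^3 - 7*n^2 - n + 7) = 2*n^3 - 16*n^2 + 14*n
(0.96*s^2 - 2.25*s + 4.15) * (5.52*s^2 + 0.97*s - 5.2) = 5.2992*s^4 - 11.4888*s^3 + 15.7335*s^2 + 15.7255*s - 21.58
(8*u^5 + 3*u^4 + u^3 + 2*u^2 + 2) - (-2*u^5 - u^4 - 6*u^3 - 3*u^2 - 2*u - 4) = 10*u^5 + 4*u^4 + 7*u^3 + 5*u^2 + 2*u + 6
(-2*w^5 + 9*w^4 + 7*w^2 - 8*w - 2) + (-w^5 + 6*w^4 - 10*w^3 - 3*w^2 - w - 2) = -3*w^5 + 15*w^4 - 10*w^3 + 4*w^2 - 9*w - 4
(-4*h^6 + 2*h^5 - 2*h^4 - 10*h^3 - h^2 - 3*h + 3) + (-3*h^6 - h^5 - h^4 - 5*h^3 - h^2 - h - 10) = -7*h^6 + h^5 - 3*h^4 - 15*h^3 - 2*h^2 - 4*h - 7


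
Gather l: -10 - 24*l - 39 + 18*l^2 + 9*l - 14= 18*l^2 - 15*l - 63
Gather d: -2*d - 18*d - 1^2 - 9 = -20*d - 10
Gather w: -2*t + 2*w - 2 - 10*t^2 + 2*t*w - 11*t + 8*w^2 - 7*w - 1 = -10*t^2 - 13*t + 8*w^2 + w*(2*t - 5) - 3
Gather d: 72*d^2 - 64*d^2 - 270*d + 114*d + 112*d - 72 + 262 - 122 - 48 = 8*d^2 - 44*d + 20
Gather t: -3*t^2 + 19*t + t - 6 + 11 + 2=-3*t^2 + 20*t + 7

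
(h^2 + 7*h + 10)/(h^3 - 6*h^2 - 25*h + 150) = (h + 2)/(h^2 - 11*h + 30)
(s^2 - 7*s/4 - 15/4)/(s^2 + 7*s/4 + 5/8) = 2*(s - 3)/(2*s + 1)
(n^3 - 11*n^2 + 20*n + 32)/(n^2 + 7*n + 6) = (n^2 - 12*n + 32)/(n + 6)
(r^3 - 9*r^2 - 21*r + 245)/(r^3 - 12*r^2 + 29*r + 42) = (r^2 - 2*r - 35)/(r^2 - 5*r - 6)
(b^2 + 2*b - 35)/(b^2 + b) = (b^2 + 2*b - 35)/(b*(b + 1))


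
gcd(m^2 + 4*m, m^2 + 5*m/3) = m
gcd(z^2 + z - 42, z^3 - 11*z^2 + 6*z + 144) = z - 6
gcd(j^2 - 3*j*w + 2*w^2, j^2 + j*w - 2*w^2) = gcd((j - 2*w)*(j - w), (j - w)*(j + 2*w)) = -j + w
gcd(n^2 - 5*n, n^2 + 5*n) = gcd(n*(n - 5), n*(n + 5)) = n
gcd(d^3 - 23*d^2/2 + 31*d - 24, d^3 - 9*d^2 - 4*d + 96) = d - 8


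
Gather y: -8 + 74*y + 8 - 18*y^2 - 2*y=-18*y^2 + 72*y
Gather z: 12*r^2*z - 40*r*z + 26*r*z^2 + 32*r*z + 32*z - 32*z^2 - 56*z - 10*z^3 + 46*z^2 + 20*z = -10*z^3 + z^2*(26*r + 14) + z*(12*r^2 - 8*r - 4)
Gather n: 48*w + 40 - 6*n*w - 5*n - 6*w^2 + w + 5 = n*(-6*w - 5) - 6*w^2 + 49*w + 45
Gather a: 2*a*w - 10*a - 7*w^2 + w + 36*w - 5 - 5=a*(2*w - 10) - 7*w^2 + 37*w - 10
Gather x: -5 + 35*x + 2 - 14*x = 21*x - 3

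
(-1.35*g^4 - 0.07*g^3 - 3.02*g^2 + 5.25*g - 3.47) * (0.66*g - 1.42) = -0.891*g^5 + 1.8708*g^4 - 1.8938*g^3 + 7.7534*g^2 - 9.7452*g + 4.9274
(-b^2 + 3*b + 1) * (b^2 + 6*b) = -b^4 - 3*b^3 + 19*b^2 + 6*b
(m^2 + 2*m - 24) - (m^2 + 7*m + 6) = -5*m - 30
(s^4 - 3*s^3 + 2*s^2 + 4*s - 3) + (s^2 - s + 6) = s^4 - 3*s^3 + 3*s^2 + 3*s + 3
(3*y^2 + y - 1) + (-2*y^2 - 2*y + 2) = y^2 - y + 1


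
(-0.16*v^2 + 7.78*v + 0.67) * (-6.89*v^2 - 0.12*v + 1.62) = 1.1024*v^4 - 53.585*v^3 - 5.8091*v^2 + 12.5232*v + 1.0854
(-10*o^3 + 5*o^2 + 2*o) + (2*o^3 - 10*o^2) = -8*o^3 - 5*o^2 + 2*o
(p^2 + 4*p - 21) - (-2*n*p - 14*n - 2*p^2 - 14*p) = 2*n*p + 14*n + 3*p^2 + 18*p - 21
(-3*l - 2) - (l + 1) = -4*l - 3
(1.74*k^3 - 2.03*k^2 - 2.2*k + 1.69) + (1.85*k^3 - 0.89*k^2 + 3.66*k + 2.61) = 3.59*k^3 - 2.92*k^2 + 1.46*k + 4.3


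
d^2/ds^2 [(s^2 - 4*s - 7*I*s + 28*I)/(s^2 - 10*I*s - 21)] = 2*(-4 + 3*I)/(s^3 - 9*I*s^2 - 27*s + 27*I)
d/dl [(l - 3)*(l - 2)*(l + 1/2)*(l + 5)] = 4*l^3 + 3*l^2/2 - 38*l + 41/2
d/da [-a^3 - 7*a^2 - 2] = a*(-3*a - 14)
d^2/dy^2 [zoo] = 0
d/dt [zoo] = 0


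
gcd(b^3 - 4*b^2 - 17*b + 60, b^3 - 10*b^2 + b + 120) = b - 5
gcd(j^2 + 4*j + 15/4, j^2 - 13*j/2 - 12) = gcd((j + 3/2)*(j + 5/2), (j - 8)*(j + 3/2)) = j + 3/2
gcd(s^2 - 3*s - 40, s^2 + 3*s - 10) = s + 5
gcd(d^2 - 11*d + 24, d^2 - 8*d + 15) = d - 3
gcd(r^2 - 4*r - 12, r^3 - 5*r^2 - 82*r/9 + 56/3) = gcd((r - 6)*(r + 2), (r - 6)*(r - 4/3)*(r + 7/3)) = r - 6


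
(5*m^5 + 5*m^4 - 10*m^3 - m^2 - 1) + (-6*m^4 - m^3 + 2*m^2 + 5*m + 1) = 5*m^5 - m^4 - 11*m^3 + m^2 + 5*m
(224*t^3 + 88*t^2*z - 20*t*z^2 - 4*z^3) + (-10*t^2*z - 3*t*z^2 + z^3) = 224*t^3 + 78*t^2*z - 23*t*z^2 - 3*z^3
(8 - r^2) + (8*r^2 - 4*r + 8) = 7*r^2 - 4*r + 16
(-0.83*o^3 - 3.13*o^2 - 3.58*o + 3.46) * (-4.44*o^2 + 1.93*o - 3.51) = 3.6852*o^5 + 12.2953*o^4 + 12.7676*o^3 - 11.2855*o^2 + 19.2436*o - 12.1446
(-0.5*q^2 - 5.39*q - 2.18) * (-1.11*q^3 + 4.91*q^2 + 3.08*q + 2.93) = 0.555*q^5 + 3.5279*q^4 - 25.5851*q^3 - 28.77*q^2 - 22.5071*q - 6.3874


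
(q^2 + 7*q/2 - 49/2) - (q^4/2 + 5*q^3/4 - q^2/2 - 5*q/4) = -q^4/2 - 5*q^3/4 + 3*q^2/2 + 19*q/4 - 49/2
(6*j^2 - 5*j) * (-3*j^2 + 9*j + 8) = -18*j^4 + 69*j^3 + 3*j^2 - 40*j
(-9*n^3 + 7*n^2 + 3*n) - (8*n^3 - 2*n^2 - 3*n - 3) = -17*n^3 + 9*n^2 + 6*n + 3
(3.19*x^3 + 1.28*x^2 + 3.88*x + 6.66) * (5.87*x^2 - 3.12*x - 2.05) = 18.7253*x^5 - 2.4392*x^4 + 12.2425*x^3 + 24.3646*x^2 - 28.7332*x - 13.653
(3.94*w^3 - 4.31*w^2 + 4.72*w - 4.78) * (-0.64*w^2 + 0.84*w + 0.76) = -2.5216*w^5 + 6.068*w^4 - 3.6468*w^3 + 3.7484*w^2 - 0.428*w - 3.6328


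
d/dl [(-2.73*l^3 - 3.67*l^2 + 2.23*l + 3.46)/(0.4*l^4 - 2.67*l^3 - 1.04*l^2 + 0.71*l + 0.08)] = (1.092*l^6 + 2.936*l^5 - 9.6357*l^4 + 2.4956*l^3 + 26.7729*l^2 + 6.6096*l - 2.2782)/(0.16*l^8 - 2.136*l^7 + 6.2969*l^6 + 6.1216*l^5 - 2.6458*l^4 - 1.904*l^3 + 0.3377*l^2 + 0.1136*l + 0.0064)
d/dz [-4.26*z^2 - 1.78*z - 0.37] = -8.52*z - 1.78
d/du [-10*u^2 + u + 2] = 1 - 20*u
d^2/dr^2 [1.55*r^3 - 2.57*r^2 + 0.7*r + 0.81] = 9.3*r - 5.14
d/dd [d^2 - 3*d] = 2*d - 3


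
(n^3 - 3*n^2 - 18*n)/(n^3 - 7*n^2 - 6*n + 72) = n/(n - 4)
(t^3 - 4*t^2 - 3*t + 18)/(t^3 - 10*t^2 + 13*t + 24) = (t^2 - t - 6)/(t^2 - 7*t - 8)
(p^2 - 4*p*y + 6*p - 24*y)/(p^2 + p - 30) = (p - 4*y)/(p - 5)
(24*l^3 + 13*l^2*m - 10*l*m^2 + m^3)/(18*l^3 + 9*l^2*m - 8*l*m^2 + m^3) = (8*l - m)/(6*l - m)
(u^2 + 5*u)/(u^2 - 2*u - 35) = u/(u - 7)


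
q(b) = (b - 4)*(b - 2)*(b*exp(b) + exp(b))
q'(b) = (b - 4)*(b - 2)*(b*exp(b) + 2*exp(b)) + (b - 4)*(b*exp(b) + exp(b)) + (b - 2)*(b*exp(b) + exp(b)) = (b^3 - 2*b^2 - 8*b + 10)*exp(b)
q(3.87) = -56.76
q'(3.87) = 337.84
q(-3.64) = -2.99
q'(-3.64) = -0.93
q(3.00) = -80.34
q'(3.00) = -100.43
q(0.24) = 10.43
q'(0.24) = 10.14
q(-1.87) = -3.05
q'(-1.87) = 1.76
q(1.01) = 16.34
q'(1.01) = 2.50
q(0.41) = 12.13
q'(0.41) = 9.72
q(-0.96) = 0.22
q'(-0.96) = 5.73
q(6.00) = 22592.01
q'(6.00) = 42763.45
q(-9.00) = -0.14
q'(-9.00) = -0.10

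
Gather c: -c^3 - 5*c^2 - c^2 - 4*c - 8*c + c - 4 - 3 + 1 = -c^3 - 6*c^2 - 11*c - 6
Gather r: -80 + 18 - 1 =-63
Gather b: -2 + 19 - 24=-7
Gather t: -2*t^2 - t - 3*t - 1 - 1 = -2*t^2 - 4*t - 2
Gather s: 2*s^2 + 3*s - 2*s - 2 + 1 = 2*s^2 + s - 1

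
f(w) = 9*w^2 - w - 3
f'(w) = 18*w - 1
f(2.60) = 55.24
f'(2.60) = 45.80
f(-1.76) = 26.64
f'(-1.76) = -32.68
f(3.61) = 110.68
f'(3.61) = 63.98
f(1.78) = 23.74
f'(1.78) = 31.04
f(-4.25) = 163.81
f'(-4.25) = -77.50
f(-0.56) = 0.38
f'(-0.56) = -11.08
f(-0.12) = -2.75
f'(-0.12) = -3.16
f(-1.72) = 25.35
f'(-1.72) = -31.96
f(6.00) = 315.00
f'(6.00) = 107.00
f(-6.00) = 327.00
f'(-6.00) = -109.00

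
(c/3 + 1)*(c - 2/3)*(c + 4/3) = c^3/3 + 11*c^2/9 + 10*c/27 - 8/9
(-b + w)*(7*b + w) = -7*b^2 + 6*b*w + w^2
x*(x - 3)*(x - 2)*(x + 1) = x^4 - 4*x^3 + x^2 + 6*x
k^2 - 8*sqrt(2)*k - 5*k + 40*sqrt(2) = (k - 5)*(k - 8*sqrt(2))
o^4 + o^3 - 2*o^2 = o^2*(o - 1)*(o + 2)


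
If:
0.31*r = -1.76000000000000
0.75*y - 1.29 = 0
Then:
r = -5.68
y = 1.72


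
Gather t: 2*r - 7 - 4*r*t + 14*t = 2*r + t*(14 - 4*r) - 7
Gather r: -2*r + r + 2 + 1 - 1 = 2 - r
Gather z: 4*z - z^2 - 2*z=-z^2 + 2*z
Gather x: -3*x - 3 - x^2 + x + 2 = -x^2 - 2*x - 1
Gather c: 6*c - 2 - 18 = 6*c - 20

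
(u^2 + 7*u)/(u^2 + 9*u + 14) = u/(u + 2)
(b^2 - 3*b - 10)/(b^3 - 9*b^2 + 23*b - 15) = (b + 2)/(b^2 - 4*b + 3)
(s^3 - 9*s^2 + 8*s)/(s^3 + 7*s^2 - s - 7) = s*(s - 8)/(s^2 + 8*s + 7)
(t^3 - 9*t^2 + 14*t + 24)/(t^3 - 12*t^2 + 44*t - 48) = (t + 1)/(t - 2)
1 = 1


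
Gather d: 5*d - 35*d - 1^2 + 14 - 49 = -30*d - 36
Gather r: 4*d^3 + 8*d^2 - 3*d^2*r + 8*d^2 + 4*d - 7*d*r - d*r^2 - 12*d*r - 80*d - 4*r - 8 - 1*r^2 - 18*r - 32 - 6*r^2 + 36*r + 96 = 4*d^3 + 16*d^2 - 76*d + r^2*(-d - 7) + r*(-3*d^2 - 19*d + 14) + 56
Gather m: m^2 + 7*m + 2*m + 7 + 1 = m^2 + 9*m + 8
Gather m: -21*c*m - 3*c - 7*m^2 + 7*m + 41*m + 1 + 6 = -3*c - 7*m^2 + m*(48 - 21*c) + 7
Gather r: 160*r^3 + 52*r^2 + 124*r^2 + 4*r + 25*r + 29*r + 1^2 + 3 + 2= 160*r^3 + 176*r^2 + 58*r + 6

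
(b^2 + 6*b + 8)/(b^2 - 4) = (b + 4)/(b - 2)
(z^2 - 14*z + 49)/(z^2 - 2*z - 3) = (-z^2 + 14*z - 49)/(-z^2 + 2*z + 3)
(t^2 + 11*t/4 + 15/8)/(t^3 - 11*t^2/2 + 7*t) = (8*t^2 + 22*t + 15)/(4*t*(2*t^2 - 11*t + 14))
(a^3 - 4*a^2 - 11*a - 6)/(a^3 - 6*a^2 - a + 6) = (a + 1)/(a - 1)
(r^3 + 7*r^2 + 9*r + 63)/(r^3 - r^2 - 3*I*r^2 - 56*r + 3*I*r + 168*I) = (r + 3*I)/(r - 8)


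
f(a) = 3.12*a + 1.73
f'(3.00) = 3.12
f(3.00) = 11.09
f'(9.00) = 3.12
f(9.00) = 29.81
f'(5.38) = 3.12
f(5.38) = 18.52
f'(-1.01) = 3.12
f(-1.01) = -1.42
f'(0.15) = 3.12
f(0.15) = 2.20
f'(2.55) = 3.12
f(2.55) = 9.69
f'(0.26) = 3.12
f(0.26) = 2.54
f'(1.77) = 3.12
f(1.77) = 7.25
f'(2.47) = 3.12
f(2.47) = 9.44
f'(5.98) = 3.12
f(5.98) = 20.39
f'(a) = 3.12000000000000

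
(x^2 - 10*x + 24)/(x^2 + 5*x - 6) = (x^2 - 10*x + 24)/(x^2 + 5*x - 6)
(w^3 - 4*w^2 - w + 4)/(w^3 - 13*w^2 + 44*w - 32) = (w + 1)/(w - 8)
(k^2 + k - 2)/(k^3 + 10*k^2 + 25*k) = (k^2 + k - 2)/(k*(k^2 + 10*k + 25))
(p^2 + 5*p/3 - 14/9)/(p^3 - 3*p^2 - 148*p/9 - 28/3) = (3*p - 2)/(3*p^2 - 16*p - 12)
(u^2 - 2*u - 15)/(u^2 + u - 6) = (u - 5)/(u - 2)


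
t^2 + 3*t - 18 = (t - 3)*(t + 6)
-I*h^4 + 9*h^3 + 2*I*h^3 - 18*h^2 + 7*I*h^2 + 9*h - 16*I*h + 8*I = (h - 1)*(h + I)*(h + 8*I)*(-I*h + I)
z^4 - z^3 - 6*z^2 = z^2*(z - 3)*(z + 2)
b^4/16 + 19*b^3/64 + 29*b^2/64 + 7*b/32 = b*(b/4 + 1/4)*(b/4 + 1/2)*(b + 7/4)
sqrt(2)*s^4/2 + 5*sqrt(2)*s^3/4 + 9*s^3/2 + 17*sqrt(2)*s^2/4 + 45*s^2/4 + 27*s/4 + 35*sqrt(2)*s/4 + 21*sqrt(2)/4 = (s + 1)*(s + 3/2)*(s + 7*sqrt(2)/2)*(sqrt(2)*s/2 + 1)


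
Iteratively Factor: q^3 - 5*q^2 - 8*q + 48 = (q - 4)*(q^2 - q - 12) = (q - 4)^2*(q + 3)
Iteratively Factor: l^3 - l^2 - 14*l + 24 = (l + 4)*(l^2 - 5*l + 6) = (l - 3)*(l + 4)*(l - 2)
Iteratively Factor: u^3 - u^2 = (u - 1)*(u^2) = u*(u - 1)*(u)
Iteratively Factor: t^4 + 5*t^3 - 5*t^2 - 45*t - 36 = (t - 3)*(t^3 + 8*t^2 + 19*t + 12) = (t - 3)*(t + 1)*(t^2 + 7*t + 12) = (t - 3)*(t + 1)*(t + 4)*(t + 3)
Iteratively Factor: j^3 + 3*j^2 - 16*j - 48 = (j + 3)*(j^2 - 16) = (j + 3)*(j + 4)*(j - 4)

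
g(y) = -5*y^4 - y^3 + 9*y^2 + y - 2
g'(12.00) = -34775.00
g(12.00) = -104102.00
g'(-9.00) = 14176.00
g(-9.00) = -31358.00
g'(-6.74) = 5867.04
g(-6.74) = -9612.04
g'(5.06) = -2575.82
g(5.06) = -3173.78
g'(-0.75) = -5.75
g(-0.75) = 1.15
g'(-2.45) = 233.02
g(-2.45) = -115.87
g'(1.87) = -106.61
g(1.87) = -36.34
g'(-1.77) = 70.65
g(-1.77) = -19.10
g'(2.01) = -137.35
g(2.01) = -53.36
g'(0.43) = 6.60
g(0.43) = -0.16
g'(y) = -20*y^3 - 3*y^2 + 18*y + 1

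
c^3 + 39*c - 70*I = (c - 5*I)*(c - 2*I)*(c + 7*I)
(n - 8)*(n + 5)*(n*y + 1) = n^3*y - 3*n^2*y + n^2 - 40*n*y - 3*n - 40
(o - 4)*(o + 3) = o^2 - o - 12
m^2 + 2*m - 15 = (m - 3)*(m + 5)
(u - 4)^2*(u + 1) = u^3 - 7*u^2 + 8*u + 16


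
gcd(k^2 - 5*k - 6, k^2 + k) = k + 1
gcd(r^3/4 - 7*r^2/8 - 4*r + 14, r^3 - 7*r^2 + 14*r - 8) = r - 4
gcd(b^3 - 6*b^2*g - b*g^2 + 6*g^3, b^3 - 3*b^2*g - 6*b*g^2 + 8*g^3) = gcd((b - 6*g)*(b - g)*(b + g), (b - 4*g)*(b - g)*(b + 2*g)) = b - g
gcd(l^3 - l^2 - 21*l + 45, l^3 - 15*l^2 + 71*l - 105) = l - 3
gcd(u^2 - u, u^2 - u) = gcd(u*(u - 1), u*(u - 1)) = u^2 - u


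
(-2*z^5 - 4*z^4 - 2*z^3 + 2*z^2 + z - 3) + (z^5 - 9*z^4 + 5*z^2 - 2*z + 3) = -z^5 - 13*z^4 - 2*z^3 + 7*z^2 - z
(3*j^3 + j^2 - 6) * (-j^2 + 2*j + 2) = -3*j^5 + 5*j^4 + 8*j^3 + 8*j^2 - 12*j - 12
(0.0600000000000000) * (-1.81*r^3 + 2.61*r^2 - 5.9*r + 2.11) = -0.1086*r^3 + 0.1566*r^2 - 0.354*r + 0.1266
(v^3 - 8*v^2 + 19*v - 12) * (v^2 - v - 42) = v^5 - 9*v^4 - 15*v^3 + 305*v^2 - 786*v + 504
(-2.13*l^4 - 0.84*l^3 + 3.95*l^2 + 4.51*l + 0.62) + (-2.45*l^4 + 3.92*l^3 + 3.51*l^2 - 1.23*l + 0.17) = -4.58*l^4 + 3.08*l^3 + 7.46*l^2 + 3.28*l + 0.79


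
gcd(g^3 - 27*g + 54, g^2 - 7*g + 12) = g - 3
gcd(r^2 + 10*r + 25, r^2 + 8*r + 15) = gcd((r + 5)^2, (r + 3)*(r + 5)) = r + 5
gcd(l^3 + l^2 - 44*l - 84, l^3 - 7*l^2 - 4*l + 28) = l^2 - 5*l - 14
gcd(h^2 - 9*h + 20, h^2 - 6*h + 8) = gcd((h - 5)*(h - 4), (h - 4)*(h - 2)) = h - 4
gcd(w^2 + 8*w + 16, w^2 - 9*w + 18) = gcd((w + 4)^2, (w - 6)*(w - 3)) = 1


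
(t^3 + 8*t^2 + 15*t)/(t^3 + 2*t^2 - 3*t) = (t + 5)/(t - 1)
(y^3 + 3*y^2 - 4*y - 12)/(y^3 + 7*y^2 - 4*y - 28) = (y + 3)/(y + 7)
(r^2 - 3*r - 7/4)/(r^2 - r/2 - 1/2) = (r - 7/2)/(r - 1)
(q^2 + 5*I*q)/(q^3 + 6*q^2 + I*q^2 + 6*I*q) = (q + 5*I)/(q^2 + q*(6 + I) + 6*I)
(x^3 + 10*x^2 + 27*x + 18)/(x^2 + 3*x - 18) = (x^2 + 4*x + 3)/(x - 3)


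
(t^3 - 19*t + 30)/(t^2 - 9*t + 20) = (t^3 - 19*t + 30)/(t^2 - 9*t + 20)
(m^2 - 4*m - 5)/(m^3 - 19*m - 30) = (m + 1)/(m^2 + 5*m + 6)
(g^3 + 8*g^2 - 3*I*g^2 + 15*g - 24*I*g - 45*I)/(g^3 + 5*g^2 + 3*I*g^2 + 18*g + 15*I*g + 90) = (g + 3)/(g + 6*I)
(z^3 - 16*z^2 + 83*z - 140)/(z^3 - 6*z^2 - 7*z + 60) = (z - 7)/(z + 3)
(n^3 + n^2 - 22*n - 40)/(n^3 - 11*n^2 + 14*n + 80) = (n + 4)/(n - 8)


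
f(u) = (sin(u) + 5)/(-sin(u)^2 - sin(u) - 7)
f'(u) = (2*sin(u)*cos(u) + cos(u))*(sin(u) + 5)/(-sin(u)^2 - sin(u) - 7)^2 + cos(u)/(-sin(u)^2 - sin(u) - 7) = (sin(u)^2 + 10*sin(u) - 2)*cos(u)/(sin(u)^2 + sin(u) + 7)^2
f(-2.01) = -0.59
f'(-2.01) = 0.09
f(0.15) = -0.72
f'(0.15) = -0.01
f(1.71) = -0.67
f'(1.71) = -0.02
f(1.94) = -0.67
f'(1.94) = -0.04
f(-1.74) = -0.57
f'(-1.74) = 0.04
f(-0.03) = -0.71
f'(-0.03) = -0.05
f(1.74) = -0.67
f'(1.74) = -0.02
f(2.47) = -0.70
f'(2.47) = -0.06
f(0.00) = -0.71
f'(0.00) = -0.04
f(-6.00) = -0.72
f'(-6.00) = 0.02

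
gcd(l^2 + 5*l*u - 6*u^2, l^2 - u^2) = -l + u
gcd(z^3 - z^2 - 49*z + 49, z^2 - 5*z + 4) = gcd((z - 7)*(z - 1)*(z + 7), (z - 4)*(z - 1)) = z - 1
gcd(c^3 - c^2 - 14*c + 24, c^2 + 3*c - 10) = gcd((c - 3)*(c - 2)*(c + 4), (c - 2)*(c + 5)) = c - 2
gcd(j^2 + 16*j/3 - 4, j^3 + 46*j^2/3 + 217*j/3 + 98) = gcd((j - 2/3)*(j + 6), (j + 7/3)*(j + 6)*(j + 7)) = j + 6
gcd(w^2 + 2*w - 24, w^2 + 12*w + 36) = w + 6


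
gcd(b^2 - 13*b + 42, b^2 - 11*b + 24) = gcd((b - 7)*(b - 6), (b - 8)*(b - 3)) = 1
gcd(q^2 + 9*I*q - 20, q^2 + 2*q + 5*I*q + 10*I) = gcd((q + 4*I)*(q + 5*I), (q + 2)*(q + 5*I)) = q + 5*I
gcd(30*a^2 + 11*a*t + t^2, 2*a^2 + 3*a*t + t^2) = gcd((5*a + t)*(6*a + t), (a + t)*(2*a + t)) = 1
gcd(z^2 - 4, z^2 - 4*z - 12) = z + 2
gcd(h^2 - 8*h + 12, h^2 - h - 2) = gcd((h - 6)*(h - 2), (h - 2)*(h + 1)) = h - 2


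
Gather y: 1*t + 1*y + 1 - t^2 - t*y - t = -t^2 + y*(1 - t) + 1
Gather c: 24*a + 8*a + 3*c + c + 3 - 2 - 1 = 32*a + 4*c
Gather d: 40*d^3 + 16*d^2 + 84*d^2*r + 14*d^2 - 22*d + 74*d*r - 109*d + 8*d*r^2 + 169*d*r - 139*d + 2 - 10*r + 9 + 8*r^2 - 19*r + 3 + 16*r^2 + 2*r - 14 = 40*d^3 + d^2*(84*r + 30) + d*(8*r^2 + 243*r - 270) + 24*r^2 - 27*r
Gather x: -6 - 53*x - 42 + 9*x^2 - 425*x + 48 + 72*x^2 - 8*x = 81*x^2 - 486*x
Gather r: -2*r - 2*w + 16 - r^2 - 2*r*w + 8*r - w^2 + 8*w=-r^2 + r*(6 - 2*w) - w^2 + 6*w + 16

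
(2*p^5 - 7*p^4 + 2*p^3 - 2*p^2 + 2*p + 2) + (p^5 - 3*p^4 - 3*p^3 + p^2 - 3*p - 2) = 3*p^5 - 10*p^4 - p^3 - p^2 - p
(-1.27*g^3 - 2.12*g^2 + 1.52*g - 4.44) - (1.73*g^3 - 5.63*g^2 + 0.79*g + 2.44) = -3.0*g^3 + 3.51*g^2 + 0.73*g - 6.88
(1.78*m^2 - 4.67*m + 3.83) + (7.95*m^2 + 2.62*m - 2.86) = 9.73*m^2 - 2.05*m + 0.97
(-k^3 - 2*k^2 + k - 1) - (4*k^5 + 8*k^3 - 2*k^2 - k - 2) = -4*k^5 - 9*k^3 + 2*k + 1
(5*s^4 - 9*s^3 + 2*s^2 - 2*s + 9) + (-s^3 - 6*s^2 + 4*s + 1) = 5*s^4 - 10*s^3 - 4*s^2 + 2*s + 10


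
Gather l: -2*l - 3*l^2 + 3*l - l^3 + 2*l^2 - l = -l^3 - l^2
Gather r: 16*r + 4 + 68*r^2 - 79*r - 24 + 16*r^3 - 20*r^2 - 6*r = 16*r^3 + 48*r^2 - 69*r - 20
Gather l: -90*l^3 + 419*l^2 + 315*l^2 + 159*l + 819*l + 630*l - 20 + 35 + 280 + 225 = -90*l^3 + 734*l^2 + 1608*l + 520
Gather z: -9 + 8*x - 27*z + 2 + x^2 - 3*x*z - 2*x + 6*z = x^2 + 6*x + z*(-3*x - 21) - 7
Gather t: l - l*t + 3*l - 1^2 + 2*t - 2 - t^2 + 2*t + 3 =4*l - t^2 + t*(4 - l)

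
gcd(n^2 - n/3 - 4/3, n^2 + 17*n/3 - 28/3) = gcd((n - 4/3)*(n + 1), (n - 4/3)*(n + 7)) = n - 4/3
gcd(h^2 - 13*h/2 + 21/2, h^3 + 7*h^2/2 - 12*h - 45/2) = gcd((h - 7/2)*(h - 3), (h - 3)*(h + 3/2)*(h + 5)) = h - 3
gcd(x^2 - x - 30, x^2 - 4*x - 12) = x - 6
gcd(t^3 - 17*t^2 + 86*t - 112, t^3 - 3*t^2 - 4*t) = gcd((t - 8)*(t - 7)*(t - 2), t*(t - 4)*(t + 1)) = 1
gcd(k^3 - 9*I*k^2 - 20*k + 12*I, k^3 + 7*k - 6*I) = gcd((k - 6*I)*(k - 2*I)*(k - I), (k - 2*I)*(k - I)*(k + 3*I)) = k^2 - 3*I*k - 2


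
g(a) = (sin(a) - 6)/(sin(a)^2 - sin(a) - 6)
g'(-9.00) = 0.53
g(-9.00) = 1.18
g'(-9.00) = 0.53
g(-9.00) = 1.18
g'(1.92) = 0.01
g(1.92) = 0.84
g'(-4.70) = 0.00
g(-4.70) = 0.83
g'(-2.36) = 0.65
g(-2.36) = 1.40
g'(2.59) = 0.13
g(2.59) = 0.88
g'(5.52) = -0.64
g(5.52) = 1.39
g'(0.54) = -0.13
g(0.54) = 0.88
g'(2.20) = 0.05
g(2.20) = 0.84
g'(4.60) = 0.17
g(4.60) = 1.74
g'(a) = (-2*sin(a)*cos(a) + cos(a))*(sin(a) - 6)/(sin(a)^2 - sin(a) - 6)^2 + cos(a)/(sin(a)^2 - sin(a) - 6) = (12*sin(a) + cos(a)^2 - 13)*cos(a)/(sin(a) + cos(a)^2 + 5)^2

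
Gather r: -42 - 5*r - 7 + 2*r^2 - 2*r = 2*r^2 - 7*r - 49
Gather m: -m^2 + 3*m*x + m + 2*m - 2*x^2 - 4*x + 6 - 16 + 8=-m^2 + m*(3*x + 3) - 2*x^2 - 4*x - 2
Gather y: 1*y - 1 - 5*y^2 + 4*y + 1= -5*y^2 + 5*y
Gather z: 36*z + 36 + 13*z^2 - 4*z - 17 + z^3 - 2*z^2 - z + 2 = z^3 + 11*z^2 + 31*z + 21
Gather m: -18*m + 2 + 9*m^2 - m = 9*m^2 - 19*m + 2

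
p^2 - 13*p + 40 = (p - 8)*(p - 5)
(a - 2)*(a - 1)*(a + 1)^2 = a^4 - a^3 - 3*a^2 + a + 2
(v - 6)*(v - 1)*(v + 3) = v^3 - 4*v^2 - 15*v + 18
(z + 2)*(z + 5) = z^2 + 7*z + 10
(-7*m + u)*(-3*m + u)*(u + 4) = 21*m^2*u + 84*m^2 - 10*m*u^2 - 40*m*u + u^3 + 4*u^2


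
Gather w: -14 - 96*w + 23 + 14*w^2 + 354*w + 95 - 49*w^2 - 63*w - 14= -35*w^2 + 195*w + 90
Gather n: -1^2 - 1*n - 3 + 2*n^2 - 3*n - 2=2*n^2 - 4*n - 6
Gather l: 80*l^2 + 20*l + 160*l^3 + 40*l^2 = 160*l^3 + 120*l^2 + 20*l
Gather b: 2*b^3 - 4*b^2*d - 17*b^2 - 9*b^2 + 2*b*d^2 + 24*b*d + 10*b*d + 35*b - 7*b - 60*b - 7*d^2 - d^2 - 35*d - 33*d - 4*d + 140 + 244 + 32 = 2*b^3 + b^2*(-4*d - 26) + b*(2*d^2 + 34*d - 32) - 8*d^2 - 72*d + 416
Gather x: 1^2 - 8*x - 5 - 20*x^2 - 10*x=-20*x^2 - 18*x - 4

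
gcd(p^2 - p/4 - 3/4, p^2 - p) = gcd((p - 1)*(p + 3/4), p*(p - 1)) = p - 1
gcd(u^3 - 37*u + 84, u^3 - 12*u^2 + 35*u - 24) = u - 3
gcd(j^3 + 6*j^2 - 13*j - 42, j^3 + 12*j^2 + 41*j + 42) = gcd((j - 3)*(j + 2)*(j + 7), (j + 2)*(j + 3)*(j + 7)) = j^2 + 9*j + 14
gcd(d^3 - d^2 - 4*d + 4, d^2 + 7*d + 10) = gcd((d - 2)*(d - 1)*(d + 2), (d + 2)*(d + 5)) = d + 2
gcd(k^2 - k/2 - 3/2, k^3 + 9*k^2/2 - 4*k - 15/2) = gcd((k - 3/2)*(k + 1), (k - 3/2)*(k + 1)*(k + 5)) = k^2 - k/2 - 3/2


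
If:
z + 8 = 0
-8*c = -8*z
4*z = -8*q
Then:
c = -8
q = 4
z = -8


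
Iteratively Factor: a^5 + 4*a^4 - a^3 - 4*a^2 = (a - 1)*(a^4 + 5*a^3 + 4*a^2) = (a - 1)*(a + 1)*(a^3 + 4*a^2) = a*(a - 1)*(a + 1)*(a^2 + 4*a) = a*(a - 1)*(a + 1)*(a + 4)*(a)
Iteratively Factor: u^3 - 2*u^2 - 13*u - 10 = (u - 5)*(u^2 + 3*u + 2) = (u - 5)*(u + 2)*(u + 1)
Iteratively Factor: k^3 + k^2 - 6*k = (k)*(k^2 + k - 6) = k*(k + 3)*(k - 2)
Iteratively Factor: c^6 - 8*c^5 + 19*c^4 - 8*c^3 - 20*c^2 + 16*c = (c - 4)*(c^5 - 4*c^4 + 3*c^3 + 4*c^2 - 4*c) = c*(c - 4)*(c^4 - 4*c^3 + 3*c^2 + 4*c - 4) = c*(c - 4)*(c + 1)*(c^3 - 5*c^2 + 8*c - 4) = c*(c - 4)*(c - 2)*(c + 1)*(c^2 - 3*c + 2) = c*(c - 4)*(c - 2)*(c - 1)*(c + 1)*(c - 2)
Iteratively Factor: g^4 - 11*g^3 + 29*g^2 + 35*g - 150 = (g - 5)*(g^3 - 6*g^2 - g + 30) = (g - 5)*(g + 2)*(g^2 - 8*g + 15) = (g - 5)^2*(g + 2)*(g - 3)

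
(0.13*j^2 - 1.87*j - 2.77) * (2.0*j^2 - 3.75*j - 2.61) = 0.26*j^4 - 4.2275*j^3 + 1.1332*j^2 + 15.2682*j + 7.2297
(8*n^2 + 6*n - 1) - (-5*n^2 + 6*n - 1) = 13*n^2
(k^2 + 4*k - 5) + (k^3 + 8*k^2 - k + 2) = k^3 + 9*k^2 + 3*k - 3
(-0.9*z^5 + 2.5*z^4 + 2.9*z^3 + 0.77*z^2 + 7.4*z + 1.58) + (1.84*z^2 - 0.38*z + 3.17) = -0.9*z^5 + 2.5*z^4 + 2.9*z^3 + 2.61*z^2 + 7.02*z + 4.75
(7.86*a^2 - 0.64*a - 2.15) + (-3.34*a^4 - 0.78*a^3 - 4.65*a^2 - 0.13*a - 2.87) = -3.34*a^4 - 0.78*a^3 + 3.21*a^2 - 0.77*a - 5.02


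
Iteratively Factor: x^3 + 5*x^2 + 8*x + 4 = (x + 2)*(x^2 + 3*x + 2) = (x + 1)*(x + 2)*(x + 2)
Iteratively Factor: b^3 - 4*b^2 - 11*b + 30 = (b + 3)*(b^2 - 7*b + 10) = (b - 5)*(b + 3)*(b - 2)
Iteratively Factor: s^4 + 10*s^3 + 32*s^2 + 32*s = (s)*(s^3 + 10*s^2 + 32*s + 32) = s*(s + 4)*(s^2 + 6*s + 8) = s*(s + 4)^2*(s + 2)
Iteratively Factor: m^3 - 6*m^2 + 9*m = (m - 3)*(m^2 - 3*m) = (m - 3)^2*(m)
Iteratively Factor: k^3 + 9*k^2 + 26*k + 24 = (k + 3)*(k^2 + 6*k + 8) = (k + 3)*(k + 4)*(k + 2)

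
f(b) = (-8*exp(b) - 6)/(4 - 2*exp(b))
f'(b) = -8*exp(b)/(4 - 2*exp(b)) + 2*(-8*exp(b) - 6)*exp(b)/(4 - 2*exp(b))^2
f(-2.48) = -1.74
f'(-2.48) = -0.25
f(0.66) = -164.69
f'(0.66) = -5005.30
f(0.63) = -85.88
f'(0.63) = -1378.83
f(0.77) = 72.85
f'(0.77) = -930.74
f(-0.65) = -3.44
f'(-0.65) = -2.63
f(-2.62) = -1.71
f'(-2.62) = -0.22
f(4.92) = 4.08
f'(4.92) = -0.08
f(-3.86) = -1.56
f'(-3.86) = -0.06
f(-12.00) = -1.50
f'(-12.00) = 0.00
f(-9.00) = -1.50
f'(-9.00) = 0.00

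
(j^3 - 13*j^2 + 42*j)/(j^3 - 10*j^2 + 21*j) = (j - 6)/(j - 3)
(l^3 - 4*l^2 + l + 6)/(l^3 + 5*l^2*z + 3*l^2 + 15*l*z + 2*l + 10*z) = (l^2 - 5*l + 6)/(l^2 + 5*l*z + 2*l + 10*z)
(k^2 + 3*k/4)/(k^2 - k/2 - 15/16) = 4*k/(4*k - 5)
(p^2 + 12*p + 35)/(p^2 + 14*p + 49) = (p + 5)/(p + 7)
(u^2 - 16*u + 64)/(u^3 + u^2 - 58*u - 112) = (u - 8)/(u^2 + 9*u + 14)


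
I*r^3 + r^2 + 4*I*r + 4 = (r - 2*I)*(r + 2*I)*(I*r + 1)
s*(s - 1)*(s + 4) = s^3 + 3*s^2 - 4*s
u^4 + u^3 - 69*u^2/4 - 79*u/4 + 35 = (u - 4)*(u - 1)*(u + 5/2)*(u + 7/2)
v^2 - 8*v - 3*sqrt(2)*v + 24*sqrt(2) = (v - 8)*(v - 3*sqrt(2))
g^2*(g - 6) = g^3 - 6*g^2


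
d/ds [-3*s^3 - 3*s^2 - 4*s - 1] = -9*s^2 - 6*s - 4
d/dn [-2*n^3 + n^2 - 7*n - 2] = -6*n^2 + 2*n - 7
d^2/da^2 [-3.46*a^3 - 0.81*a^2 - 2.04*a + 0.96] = -20.76*a - 1.62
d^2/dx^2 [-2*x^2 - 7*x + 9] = -4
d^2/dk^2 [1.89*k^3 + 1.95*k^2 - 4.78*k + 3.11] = 11.34*k + 3.9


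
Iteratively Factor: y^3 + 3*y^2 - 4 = (y + 2)*(y^2 + y - 2) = (y - 1)*(y + 2)*(y + 2)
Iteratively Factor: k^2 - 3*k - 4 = (k + 1)*(k - 4)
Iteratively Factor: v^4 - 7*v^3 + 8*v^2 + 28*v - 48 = (v - 3)*(v^3 - 4*v^2 - 4*v + 16) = (v - 3)*(v + 2)*(v^2 - 6*v + 8) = (v - 4)*(v - 3)*(v + 2)*(v - 2)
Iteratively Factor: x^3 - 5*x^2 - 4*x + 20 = (x - 5)*(x^2 - 4) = (x - 5)*(x - 2)*(x + 2)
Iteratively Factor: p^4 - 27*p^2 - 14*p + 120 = (p - 5)*(p^3 + 5*p^2 - 2*p - 24) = (p - 5)*(p - 2)*(p^2 + 7*p + 12) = (p - 5)*(p - 2)*(p + 3)*(p + 4)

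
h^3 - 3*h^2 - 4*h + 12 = (h - 3)*(h - 2)*(h + 2)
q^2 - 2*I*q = q*(q - 2*I)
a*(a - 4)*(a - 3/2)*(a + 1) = a^4 - 9*a^3/2 + a^2/2 + 6*a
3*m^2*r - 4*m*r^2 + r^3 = r*(-3*m + r)*(-m + r)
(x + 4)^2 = x^2 + 8*x + 16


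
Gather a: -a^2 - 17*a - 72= -a^2 - 17*a - 72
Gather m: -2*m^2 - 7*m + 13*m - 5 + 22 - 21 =-2*m^2 + 6*m - 4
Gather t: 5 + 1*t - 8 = t - 3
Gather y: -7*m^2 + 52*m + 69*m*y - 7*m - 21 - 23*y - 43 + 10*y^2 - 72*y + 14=-7*m^2 + 45*m + 10*y^2 + y*(69*m - 95) - 50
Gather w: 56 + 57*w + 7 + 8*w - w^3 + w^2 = -w^3 + w^2 + 65*w + 63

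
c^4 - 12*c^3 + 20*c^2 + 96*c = c*(c - 8)*(c - 6)*(c + 2)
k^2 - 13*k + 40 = (k - 8)*(k - 5)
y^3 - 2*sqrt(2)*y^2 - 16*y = y*(y - 4*sqrt(2))*(y + 2*sqrt(2))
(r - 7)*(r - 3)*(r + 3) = r^3 - 7*r^2 - 9*r + 63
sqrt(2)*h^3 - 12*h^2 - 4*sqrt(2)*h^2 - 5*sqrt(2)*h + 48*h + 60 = (h - 5)*(h - 6*sqrt(2))*(sqrt(2)*h + sqrt(2))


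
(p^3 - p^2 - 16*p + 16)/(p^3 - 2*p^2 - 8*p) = (p^2 + 3*p - 4)/(p*(p + 2))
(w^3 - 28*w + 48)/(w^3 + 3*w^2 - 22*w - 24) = (w - 2)/(w + 1)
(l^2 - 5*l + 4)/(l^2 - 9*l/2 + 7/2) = 2*(l - 4)/(2*l - 7)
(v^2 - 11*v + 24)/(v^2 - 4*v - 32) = (v - 3)/(v + 4)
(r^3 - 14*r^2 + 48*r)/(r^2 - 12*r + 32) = r*(r - 6)/(r - 4)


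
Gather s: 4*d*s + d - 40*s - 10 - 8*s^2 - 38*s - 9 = d - 8*s^2 + s*(4*d - 78) - 19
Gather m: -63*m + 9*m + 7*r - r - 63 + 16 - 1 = -54*m + 6*r - 48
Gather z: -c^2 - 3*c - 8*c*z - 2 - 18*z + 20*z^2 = -c^2 - 3*c + 20*z^2 + z*(-8*c - 18) - 2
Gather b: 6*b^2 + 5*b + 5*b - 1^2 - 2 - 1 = 6*b^2 + 10*b - 4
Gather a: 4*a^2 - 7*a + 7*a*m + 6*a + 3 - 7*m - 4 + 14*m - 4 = 4*a^2 + a*(7*m - 1) + 7*m - 5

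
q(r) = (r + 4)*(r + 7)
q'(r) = 2*r + 11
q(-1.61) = 12.88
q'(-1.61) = 7.78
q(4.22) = 92.23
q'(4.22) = 19.44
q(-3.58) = 1.44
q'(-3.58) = 3.84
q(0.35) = 31.97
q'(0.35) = 11.70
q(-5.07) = -2.07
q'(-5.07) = 0.86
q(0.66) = 35.70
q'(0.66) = 12.32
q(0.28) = 31.16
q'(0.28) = 11.56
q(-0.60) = 21.76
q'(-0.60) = 9.80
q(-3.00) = 4.00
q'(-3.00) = 5.00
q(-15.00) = 88.00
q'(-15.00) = -19.00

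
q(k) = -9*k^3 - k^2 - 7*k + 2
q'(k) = -27*k^2 - 2*k - 7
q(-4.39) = 774.90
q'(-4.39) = -518.57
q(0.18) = 0.66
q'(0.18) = -8.23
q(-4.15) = 657.09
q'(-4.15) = -463.71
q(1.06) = -17.26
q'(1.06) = -39.46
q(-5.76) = 1729.07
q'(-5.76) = -891.28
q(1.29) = -28.01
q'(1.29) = -54.51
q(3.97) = -604.69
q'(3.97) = -440.48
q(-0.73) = 10.08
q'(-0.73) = -19.93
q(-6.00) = 1952.00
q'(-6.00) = -967.00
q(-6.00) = 1952.00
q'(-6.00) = -967.00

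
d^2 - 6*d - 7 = (d - 7)*(d + 1)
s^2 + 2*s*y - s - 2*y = (s - 1)*(s + 2*y)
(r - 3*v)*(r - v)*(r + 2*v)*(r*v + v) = r^4*v - 2*r^3*v^2 + r^3*v - 5*r^2*v^3 - 2*r^2*v^2 + 6*r*v^4 - 5*r*v^3 + 6*v^4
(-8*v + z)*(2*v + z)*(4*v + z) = -64*v^3 - 40*v^2*z - 2*v*z^2 + z^3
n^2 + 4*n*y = n*(n + 4*y)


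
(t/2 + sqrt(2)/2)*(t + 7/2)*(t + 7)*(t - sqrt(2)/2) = t^4/2 + sqrt(2)*t^3/4 + 21*t^3/4 + 21*sqrt(2)*t^2/8 + 47*t^2/4 - 21*t/4 + 49*sqrt(2)*t/8 - 49/4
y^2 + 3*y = y*(y + 3)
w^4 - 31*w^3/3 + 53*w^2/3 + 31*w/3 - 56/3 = (w - 8)*(w - 7/3)*(w - 1)*(w + 1)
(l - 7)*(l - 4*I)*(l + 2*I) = l^3 - 7*l^2 - 2*I*l^2 + 8*l + 14*I*l - 56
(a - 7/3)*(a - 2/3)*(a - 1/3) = a^3 - 10*a^2/3 + 23*a/9 - 14/27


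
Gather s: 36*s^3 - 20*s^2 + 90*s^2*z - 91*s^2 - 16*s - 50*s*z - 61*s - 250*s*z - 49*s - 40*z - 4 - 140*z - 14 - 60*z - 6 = 36*s^3 + s^2*(90*z - 111) + s*(-300*z - 126) - 240*z - 24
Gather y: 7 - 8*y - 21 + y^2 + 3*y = y^2 - 5*y - 14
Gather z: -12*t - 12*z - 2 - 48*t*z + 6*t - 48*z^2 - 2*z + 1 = -6*t - 48*z^2 + z*(-48*t - 14) - 1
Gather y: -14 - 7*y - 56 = -7*y - 70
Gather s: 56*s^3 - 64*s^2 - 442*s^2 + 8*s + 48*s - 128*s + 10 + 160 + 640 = 56*s^3 - 506*s^2 - 72*s + 810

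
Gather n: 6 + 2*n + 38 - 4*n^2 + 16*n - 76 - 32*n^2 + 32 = -36*n^2 + 18*n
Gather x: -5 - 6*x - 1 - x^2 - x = -x^2 - 7*x - 6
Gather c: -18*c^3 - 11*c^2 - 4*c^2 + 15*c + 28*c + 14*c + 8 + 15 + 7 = -18*c^3 - 15*c^2 + 57*c + 30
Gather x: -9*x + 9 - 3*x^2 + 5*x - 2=-3*x^2 - 4*x + 7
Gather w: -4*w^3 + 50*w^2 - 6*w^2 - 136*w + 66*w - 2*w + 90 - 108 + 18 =-4*w^3 + 44*w^2 - 72*w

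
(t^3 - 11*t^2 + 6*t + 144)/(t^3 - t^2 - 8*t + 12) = (t^2 - 14*t + 48)/(t^2 - 4*t + 4)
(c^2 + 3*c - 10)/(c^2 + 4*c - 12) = (c + 5)/(c + 6)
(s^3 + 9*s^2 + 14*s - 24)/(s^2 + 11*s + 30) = (s^2 + 3*s - 4)/(s + 5)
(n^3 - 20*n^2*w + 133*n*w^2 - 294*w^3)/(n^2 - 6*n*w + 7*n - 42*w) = (n^2 - 14*n*w + 49*w^2)/(n + 7)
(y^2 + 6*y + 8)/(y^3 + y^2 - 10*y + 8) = (y + 2)/(y^2 - 3*y + 2)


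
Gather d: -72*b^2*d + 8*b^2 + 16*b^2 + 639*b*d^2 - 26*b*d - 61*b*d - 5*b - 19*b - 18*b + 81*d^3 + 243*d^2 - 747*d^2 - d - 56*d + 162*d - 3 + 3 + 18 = 24*b^2 - 42*b + 81*d^3 + d^2*(639*b - 504) + d*(-72*b^2 - 87*b + 105) + 18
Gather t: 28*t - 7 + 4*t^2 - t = 4*t^2 + 27*t - 7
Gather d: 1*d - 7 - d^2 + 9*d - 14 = -d^2 + 10*d - 21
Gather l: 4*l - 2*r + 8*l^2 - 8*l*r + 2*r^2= 8*l^2 + l*(4 - 8*r) + 2*r^2 - 2*r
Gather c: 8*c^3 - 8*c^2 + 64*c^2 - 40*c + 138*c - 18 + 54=8*c^3 + 56*c^2 + 98*c + 36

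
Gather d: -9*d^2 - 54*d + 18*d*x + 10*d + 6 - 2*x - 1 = -9*d^2 + d*(18*x - 44) - 2*x + 5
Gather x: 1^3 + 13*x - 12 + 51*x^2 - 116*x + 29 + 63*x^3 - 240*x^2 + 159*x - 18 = 63*x^3 - 189*x^2 + 56*x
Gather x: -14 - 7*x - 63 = -7*x - 77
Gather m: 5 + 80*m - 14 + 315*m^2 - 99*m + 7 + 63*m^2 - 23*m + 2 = 378*m^2 - 42*m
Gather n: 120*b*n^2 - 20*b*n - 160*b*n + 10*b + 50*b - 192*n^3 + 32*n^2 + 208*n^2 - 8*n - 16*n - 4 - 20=60*b - 192*n^3 + n^2*(120*b + 240) + n*(-180*b - 24) - 24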